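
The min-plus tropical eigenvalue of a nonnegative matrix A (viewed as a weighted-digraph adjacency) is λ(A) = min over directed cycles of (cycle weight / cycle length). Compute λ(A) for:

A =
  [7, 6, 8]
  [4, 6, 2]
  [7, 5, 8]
λ(A) = 7/2

Enumerate directed cycles and compute their means (weight / length). Sample:
  cycle 0 → 0: weight = 7, length = 1, mean = 7/1 ≈ 7.000
  cycle 1 → 1: weight = 6, length = 1, mean = 6/1 ≈ 6.000
  cycle 2 → 2: weight = 8, length = 1, mean = 8/1 ≈ 8.000
  cycle 0 → 1 → 0: weight = 10, length = 2, mean = 10/2 ≈ 5.000
  cycle 0 → 2 → 0: weight = 15, length = 2, mean = 15/2 ≈ 7.500
  cycle 1 → 0 → 1: weight = 10, length = 2, mean = 10/2 ≈ 5.000
Minimum mean = 3.500, attained e.g. along the cycle 1 → 2 → 1 with weight 7 and length 2. So λ(A) = 7/2 = 7/2.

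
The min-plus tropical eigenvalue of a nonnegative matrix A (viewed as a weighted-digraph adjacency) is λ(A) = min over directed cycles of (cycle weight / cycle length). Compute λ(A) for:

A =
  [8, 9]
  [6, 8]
λ(A) = 15/2

Enumerate directed cycles and compute their means (weight / length). Sample:
  cycle 0 → 0: weight = 8, length = 1, mean = 8/1 ≈ 8.000
  cycle 1 → 1: weight = 8, length = 1, mean = 8/1 ≈ 8.000
  cycle 0 → 1 → 0: weight = 15, length = 2, mean = 15/2 ≈ 7.500
  cycle 1 → 0 → 1: weight = 15, length = 2, mean = 15/2 ≈ 7.500
Minimum mean = 7.500, attained e.g. along the cycle 0 → 1 → 0 with weight 15 and length 2. So λ(A) = 15/2 = 15/2.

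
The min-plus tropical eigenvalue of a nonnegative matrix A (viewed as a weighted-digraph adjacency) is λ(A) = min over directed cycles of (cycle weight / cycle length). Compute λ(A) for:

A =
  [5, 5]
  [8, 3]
λ(A) = 3

Enumerate directed cycles and compute their means (weight / length). Sample:
  cycle 0 → 0: weight = 5, length = 1, mean = 5/1 ≈ 5.000
  cycle 1 → 1: weight = 3, length = 1, mean = 3/1 ≈ 3.000
  cycle 0 → 1 → 0: weight = 13, length = 2, mean = 13/2 ≈ 6.500
  cycle 1 → 0 → 1: weight = 13, length = 2, mean = 13/2 ≈ 6.500
Minimum mean = 3.000, attained e.g. along the cycle 1 → 1 with weight 3 and length 1. So λ(A) = 3/1 = 3.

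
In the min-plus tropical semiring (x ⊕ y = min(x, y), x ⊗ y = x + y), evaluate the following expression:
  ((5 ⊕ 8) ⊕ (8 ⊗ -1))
((5 ⊕ 8) ⊕ (8 ⊗ -1)) = 5

Expand innermost to outermost. Recall ⊕ takes the minimum of its arguments and ⊗ takes their sum. Working out the expression ((5 ⊕ 8) ⊕ (8 ⊗ -1)) gives 5.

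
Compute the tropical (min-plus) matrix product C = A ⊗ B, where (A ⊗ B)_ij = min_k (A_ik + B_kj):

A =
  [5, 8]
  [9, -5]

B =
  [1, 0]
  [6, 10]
A ⊗ B =
  [6, 5]
  [1, 5]

Apply the min-plus product entry-by-entry:
  C[0][0] = min over k of (A[0][0] + B[0][0] = 5 + 1 = 6, A[0][1] + B[1][0] = 8 + 6 = 14) = 6 (attained at k = 0)
  C[0][1] = min over k of (A[0][0] + B[0][1] = 5 + 0 = 5, A[0][1] + B[1][1] = 8 + 10 = 18) = 5 (attained at k = 0)
  C[1][0] = min over k of (A[1][0] + B[0][0] = 9 + 1 = 10, A[1][1] + B[1][0] = -5 + 6 = 1) = 1 (attained at k = 1)
  C[1][1] = min over k of (A[1][0] + B[0][1] = 9 + 0 = 9, A[1][1] + B[1][1] = -5 + 10 = 5) = 5 (attained at k = 1)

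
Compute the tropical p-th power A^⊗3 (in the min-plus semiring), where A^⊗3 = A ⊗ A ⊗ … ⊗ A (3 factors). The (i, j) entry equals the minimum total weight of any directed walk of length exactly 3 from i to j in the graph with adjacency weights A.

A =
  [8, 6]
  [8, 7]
A^⊗3 =
  [21, 20]
  [22, 21]

Each entry (A^⊗3)_ij equals the minimum over all length-3 walks i = v_0 → v_1 → … → v_3 = j of Σ_t A[v_t][v_{t+1}]. For example, for (i, j) = (0, 1) we minimise over 4 possible intermediate vertex sequences; the minimum is 20, attained along the walk 0 → 1 → 0 → 1.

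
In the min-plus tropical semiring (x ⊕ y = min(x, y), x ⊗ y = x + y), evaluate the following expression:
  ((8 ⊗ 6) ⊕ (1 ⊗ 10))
((8 ⊗ 6) ⊕ (1 ⊗ 10)) = 11

Expand innermost to outermost. Recall ⊕ takes the minimum of its arguments and ⊗ takes their sum. Working out the expression ((8 ⊗ 6) ⊕ (1 ⊗ 10)) gives 11.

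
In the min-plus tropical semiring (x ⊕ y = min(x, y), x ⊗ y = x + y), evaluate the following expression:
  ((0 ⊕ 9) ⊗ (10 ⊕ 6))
((0 ⊕ 9) ⊗ (10 ⊕ 6)) = 6

Expand innermost to outermost. Recall ⊕ takes the minimum of its arguments and ⊗ takes their sum. Working out the expression ((0 ⊕ 9) ⊗ (10 ⊕ 6)) gives 6.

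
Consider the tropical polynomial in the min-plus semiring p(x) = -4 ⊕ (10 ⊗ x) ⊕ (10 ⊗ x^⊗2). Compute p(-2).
p(-2) = -4

A tropical monomial a ⊗ x^⊗i evaluates to a + i · x. Evaluating each term at x = -2:
  Term 0 contributes -4 + 0 · -2 = -4
  Term 1 contributes 10 + 1 · -2 = 8
  Term 2 contributes 10 + 2 · -2 = 6
p(-2) = ⊕ of these = min[-4, 8, 6] = -4.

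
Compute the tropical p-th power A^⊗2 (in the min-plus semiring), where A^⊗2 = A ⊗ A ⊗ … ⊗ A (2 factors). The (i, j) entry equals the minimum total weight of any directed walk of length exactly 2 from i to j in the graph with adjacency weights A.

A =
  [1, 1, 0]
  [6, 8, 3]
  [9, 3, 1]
A^⊗2 =
  [2, 2, 1]
  [7, 6, 4]
  [9, 4, 2]

Each entry (A^⊗2)_ij equals the minimum over all length-2 walks i = v_0 → v_1 → … → v_2 = j of Σ_t A[v_t][v_{t+1}]. For example, for (i, j) = (0, 2) we minimise over 3 possible intermediate vertex sequences; the minimum is 1, attained along the walk 0 → 0 → 2.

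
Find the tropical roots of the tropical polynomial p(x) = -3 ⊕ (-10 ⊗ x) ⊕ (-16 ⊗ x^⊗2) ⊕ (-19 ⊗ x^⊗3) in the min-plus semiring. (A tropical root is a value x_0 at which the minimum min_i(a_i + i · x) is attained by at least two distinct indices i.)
Roots: {3, 6, 7}

Each tropical root is a break point of the lower envelope of the lines y = a_i + i · x (there are 4 lines, with slopes 0, 1, ..., 3). Only the lines that attain the minimum somewhere contribute to roots; other lines are dominated. Here the surviving (envelope) indices are i = 3, i = 2, i = 1, i = 0.
Intersections between consecutive envelope lines give the roots: for adjacent envelope indices i < j the intersection is x = (a_i − a_j) / (j − i). Reading off the sorted break points: {3, 6, 7}.
Verification: at each break x_0, at least two indices attain the minimum of min_i(a_i + i · x_0).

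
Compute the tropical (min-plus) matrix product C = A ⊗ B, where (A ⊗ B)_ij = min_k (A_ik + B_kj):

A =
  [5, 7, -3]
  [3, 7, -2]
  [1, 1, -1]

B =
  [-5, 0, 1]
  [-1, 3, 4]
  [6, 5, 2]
A ⊗ B =
  [0, 2, -1]
  [-2, 3, 0]
  [-4, 1, 1]

Apply the min-plus product entry-by-entry:
  C[0][0] = min over k of (A[0][0] + B[0][0] = 5 + -5 = 0, A[0][1] + B[1][0] = 7 + -1 = 6, A[0][2] + B[2][0] = -3 + 6 = 3) = 0 (attained at k = 0)
  C[0][1] = min over k of (A[0][0] + B[0][1] = 5 + 0 = 5, A[0][1] + B[1][1] = 7 + 3 = 10, A[0][2] + B[2][1] = -3 + 5 = 2) = 2 (attained at k = 2)
  C[0][2] = min over k of (A[0][0] + B[0][2] = 5 + 1 = 6, A[0][1] + B[1][2] = 7 + 4 = 11, A[0][2] + B[2][2] = -3 + 2 = -1) = -1 (attained at k = 2)
  C[1][0] = min over k of (A[1][0] + B[0][0] = 3 + -5 = -2, A[1][1] + B[1][0] = 7 + -1 = 6, A[1][2] + B[2][0] = -2 + 6 = 4) = -2 (attained at k = 0)
  C[1][1] = min over k of (A[1][0] + B[0][1] = 3 + 0 = 3, A[1][1] + B[1][1] = 7 + 3 = 10, A[1][2] + B[2][1] = -2 + 5 = 3) = 3 (attained at k = 0)
  C[1][2] = min over k of (A[1][0] + B[0][2] = 3 + 1 = 4, A[1][1] + B[1][2] = 7 + 4 = 11, A[1][2] + B[2][2] = -2 + 2 = 0) = 0 (attained at k = 2)
  C[2][0] = min over k of (A[2][0] + B[0][0] = 1 + -5 = -4, A[2][1] + B[1][0] = 1 + -1 = 0, A[2][2] + B[2][0] = -1 + 6 = 5) = -4 (attained at k = 0)
  C[2][1] = min over k of (A[2][0] + B[0][1] = 1 + 0 = 1, A[2][1] + B[1][1] = 1 + 3 = 4, A[2][2] + B[2][1] = -1 + 5 = 4) = 1 (attained at k = 0)
  C[2][2] = min over k of (A[2][0] + B[0][2] = 1 + 1 = 2, A[2][1] + B[1][2] = 1 + 4 = 5, A[2][2] + B[2][2] = -1 + 2 = 1) = 1 (attained at k = 2)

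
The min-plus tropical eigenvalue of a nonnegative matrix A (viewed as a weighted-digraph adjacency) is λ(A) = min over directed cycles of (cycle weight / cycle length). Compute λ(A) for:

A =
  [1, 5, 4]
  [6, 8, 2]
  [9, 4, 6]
λ(A) = 1

Enumerate directed cycles and compute their means (weight / length). Sample:
  cycle 0 → 0: weight = 1, length = 1, mean = 1/1 ≈ 1.000
  cycle 1 → 1: weight = 8, length = 1, mean = 8/1 ≈ 8.000
  cycle 2 → 2: weight = 6, length = 1, mean = 6/1 ≈ 6.000
  cycle 0 → 1 → 0: weight = 11, length = 2, mean = 11/2 ≈ 5.500
  cycle 0 → 2 → 0: weight = 13, length = 2, mean = 13/2 ≈ 6.500
  cycle 1 → 0 → 1: weight = 11, length = 2, mean = 11/2 ≈ 5.500
Minimum mean = 1.000, attained e.g. along the cycle 0 → 0 with weight 1 and length 1. So λ(A) = 1/1 = 1.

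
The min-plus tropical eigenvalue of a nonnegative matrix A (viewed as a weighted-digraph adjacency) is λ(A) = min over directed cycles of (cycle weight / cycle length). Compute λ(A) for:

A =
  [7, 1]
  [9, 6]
λ(A) = 5

Enumerate directed cycles and compute their means (weight / length). Sample:
  cycle 0 → 0: weight = 7, length = 1, mean = 7/1 ≈ 7.000
  cycle 1 → 1: weight = 6, length = 1, mean = 6/1 ≈ 6.000
  cycle 0 → 1 → 0: weight = 10, length = 2, mean = 10/2 ≈ 5.000
  cycle 1 → 0 → 1: weight = 10, length = 2, mean = 10/2 ≈ 5.000
Minimum mean = 5.000, attained e.g. along the cycle 0 → 1 → 0 with weight 10 and length 2. So λ(A) = 10/2 = 5.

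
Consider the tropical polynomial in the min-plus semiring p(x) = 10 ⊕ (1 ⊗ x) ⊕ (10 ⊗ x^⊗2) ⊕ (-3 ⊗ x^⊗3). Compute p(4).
p(4) = 5

A tropical monomial a ⊗ x^⊗i evaluates to a + i · x. Evaluating each term at x = 4:
  Term 0 contributes 10 + 0 · 4 = 10
  Term 1 contributes 1 + 1 · 4 = 5
  Term 2 contributes 10 + 2 · 4 = 18
  Term 3 contributes -3 + 3 · 4 = 9
p(4) = ⊕ of these = min[10, 5, 18, 9] = 5.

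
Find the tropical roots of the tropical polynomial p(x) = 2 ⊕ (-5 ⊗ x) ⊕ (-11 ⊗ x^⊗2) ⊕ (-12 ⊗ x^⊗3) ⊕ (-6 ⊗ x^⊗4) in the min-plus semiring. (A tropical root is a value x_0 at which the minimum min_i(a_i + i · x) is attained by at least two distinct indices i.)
Roots: {-6, 1, 6, 7}

Each tropical root is a break point of the lower envelope of the lines y = a_i + i · x (there are 5 lines, with slopes 0, 1, ..., 4). Only the lines that attain the minimum somewhere contribute to roots; other lines are dominated. Here the surviving (envelope) indices are i = 4, i = 3, i = 2, i = 1, i = 0.
Intersections between consecutive envelope lines give the roots: for adjacent envelope indices i < j the intersection is x = (a_i − a_j) / (j − i). Reading off the sorted break points: {-6, 1, 6, 7}.
Verification: at each break x_0, at least two indices attain the minimum of min_i(a_i + i · x_0).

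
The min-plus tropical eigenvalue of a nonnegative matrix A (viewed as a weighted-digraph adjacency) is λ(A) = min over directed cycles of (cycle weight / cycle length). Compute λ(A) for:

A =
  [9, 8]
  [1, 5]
λ(A) = 9/2

Enumerate directed cycles and compute their means (weight / length). Sample:
  cycle 0 → 0: weight = 9, length = 1, mean = 9/1 ≈ 9.000
  cycle 1 → 1: weight = 5, length = 1, mean = 5/1 ≈ 5.000
  cycle 0 → 1 → 0: weight = 9, length = 2, mean = 9/2 ≈ 4.500
  cycle 1 → 0 → 1: weight = 9, length = 2, mean = 9/2 ≈ 4.500
Minimum mean = 4.500, attained e.g. along the cycle 0 → 1 → 0 with weight 9 and length 2. So λ(A) = 9/2 = 9/2.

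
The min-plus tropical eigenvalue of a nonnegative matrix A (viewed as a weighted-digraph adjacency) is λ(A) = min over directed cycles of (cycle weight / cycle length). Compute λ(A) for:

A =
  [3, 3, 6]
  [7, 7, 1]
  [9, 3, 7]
λ(A) = 2

Enumerate directed cycles and compute their means (weight / length). Sample:
  cycle 0 → 0: weight = 3, length = 1, mean = 3/1 ≈ 3.000
  cycle 1 → 1: weight = 7, length = 1, mean = 7/1 ≈ 7.000
  cycle 2 → 2: weight = 7, length = 1, mean = 7/1 ≈ 7.000
  cycle 0 → 1 → 0: weight = 10, length = 2, mean = 10/2 ≈ 5.000
  cycle 0 → 2 → 0: weight = 15, length = 2, mean = 15/2 ≈ 7.500
  cycle 1 → 0 → 1: weight = 10, length = 2, mean = 10/2 ≈ 5.000
Minimum mean = 2.000, attained e.g. along the cycle 1 → 2 → 1 with weight 4 and length 2. So λ(A) = 4/2 = 2.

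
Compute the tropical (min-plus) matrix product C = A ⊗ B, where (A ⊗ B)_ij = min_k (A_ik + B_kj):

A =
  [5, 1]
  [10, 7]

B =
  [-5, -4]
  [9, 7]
A ⊗ B =
  [0, 1]
  [5, 6]

Apply the min-plus product entry-by-entry:
  C[0][0] = min over k of (A[0][0] + B[0][0] = 5 + -5 = 0, A[0][1] + B[1][0] = 1 + 9 = 10) = 0 (attained at k = 0)
  C[0][1] = min over k of (A[0][0] + B[0][1] = 5 + -4 = 1, A[0][1] + B[1][1] = 1 + 7 = 8) = 1 (attained at k = 0)
  C[1][0] = min over k of (A[1][0] + B[0][0] = 10 + -5 = 5, A[1][1] + B[1][0] = 7 + 9 = 16) = 5 (attained at k = 0)
  C[1][1] = min over k of (A[1][0] + B[0][1] = 10 + -4 = 6, A[1][1] + B[1][1] = 7 + 7 = 14) = 6 (attained at k = 0)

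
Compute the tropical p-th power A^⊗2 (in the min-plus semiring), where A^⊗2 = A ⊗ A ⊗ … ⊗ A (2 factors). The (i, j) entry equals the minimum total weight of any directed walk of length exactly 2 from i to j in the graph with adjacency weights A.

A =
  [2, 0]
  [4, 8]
A^⊗2 =
  [4, 2]
  [6, 4]

Each entry (A^⊗2)_ij equals the minimum over all length-2 walks i = v_0 → v_1 → … → v_2 = j of Σ_t A[v_t][v_{t+1}]. For example, for (i, j) = (0, 1) we minimise over 2 possible intermediate vertex sequences; the minimum is 2, attained along the walk 0 → 0 → 1.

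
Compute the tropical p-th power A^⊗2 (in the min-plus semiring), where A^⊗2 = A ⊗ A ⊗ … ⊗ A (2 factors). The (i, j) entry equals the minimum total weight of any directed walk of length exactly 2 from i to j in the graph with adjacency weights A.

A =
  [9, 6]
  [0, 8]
A^⊗2 =
  [6, 14]
  [8, 6]

Each entry (A^⊗2)_ij equals the minimum over all length-2 walks i = v_0 → v_1 → … → v_2 = j of Σ_t A[v_t][v_{t+1}]. For example, for (i, j) = (0, 1) we minimise over 2 possible intermediate vertex sequences; the minimum is 14, attained along the walk 0 → 1 → 1.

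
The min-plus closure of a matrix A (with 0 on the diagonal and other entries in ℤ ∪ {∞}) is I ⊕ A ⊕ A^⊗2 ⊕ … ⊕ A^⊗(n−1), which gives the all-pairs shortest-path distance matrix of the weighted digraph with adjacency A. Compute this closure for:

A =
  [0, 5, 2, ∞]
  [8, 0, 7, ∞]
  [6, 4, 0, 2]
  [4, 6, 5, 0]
Closure =
  [0, 5, 2, 4]
  [8, 0, 7, 9]
  [6, 4, 0, 2]
  [4, 6, 5, 0]

This is the Floyd-Warshall all-pairs shortest-path computation. For each intermediate vertex k = 0, 1, …, 3, update dist[i][j] ← min(dist[i][j], dist[i][k] + dist[k][j]). The final matrix gives, for each (i, j), the minimum total weight of any directed path from i to j (possibly empty when i = j).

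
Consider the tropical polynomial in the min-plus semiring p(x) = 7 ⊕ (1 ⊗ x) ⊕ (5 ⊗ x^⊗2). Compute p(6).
p(6) = 7

A tropical monomial a ⊗ x^⊗i evaluates to a + i · x. Evaluating each term at x = 6:
  Term 0 contributes 7 + 0 · 6 = 7
  Term 1 contributes 1 + 1 · 6 = 7
  Term 2 contributes 5 + 2 · 6 = 17
p(6) = ⊕ of these = min[7, 7, 17] = 7.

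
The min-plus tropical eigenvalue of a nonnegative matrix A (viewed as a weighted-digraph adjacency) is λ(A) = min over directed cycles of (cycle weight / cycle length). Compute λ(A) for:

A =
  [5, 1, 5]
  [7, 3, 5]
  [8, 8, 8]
λ(A) = 3

Enumerate directed cycles and compute their means (weight / length). Sample:
  cycle 0 → 0: weight = 5, length = 1, mean = 5/1 ≈ 5.000
  cycle 1 → 1: weight = 3, length = 1, mean = 3/1 ≈ 3.000
  cycle 2 → 2: weight = 8, length = 1, mean = 8/1 ≈ 8.000
  cycle 0 → 1 → 0: weight = 8, length = 2, mean = 8/2 ≈ 4.000
  cycle 0 → 2 → 0: weight = 13, length = 2, mean = 13/2 ≈ 6.500
  cycle 1 → 0 → 1: weight = 8, length = 2, mean = 8/2 ≈ 4.000
Minimum mean = 3.000, attained e.g. along the cycle 1 → 1 with weight 3 and length 1. So λ(A) = 3/1 = 3.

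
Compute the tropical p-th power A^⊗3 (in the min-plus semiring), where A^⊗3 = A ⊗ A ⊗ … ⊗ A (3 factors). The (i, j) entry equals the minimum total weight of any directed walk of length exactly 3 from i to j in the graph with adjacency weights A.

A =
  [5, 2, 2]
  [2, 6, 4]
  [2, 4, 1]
A^⊗3 =
  [5, 6, 4]
  [6, 8, 5]
  [4, 5, 3]

Each entry (A^⊗3)_ij equals the minimum over all length-3 walks i = v_0 → v_1 → … → v_3 = j of Σ_t A[v_t][v_{t+1}]. For example, for (i, j) = (0, 2) we minimise over 9 possible intermediate vertex sequences; the minimum is 4, attained along the walk 0 → 2 → 2 → 2.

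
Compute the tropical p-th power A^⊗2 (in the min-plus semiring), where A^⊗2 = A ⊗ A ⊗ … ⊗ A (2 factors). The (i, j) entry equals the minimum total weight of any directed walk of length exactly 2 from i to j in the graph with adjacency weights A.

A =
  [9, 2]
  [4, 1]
A^⊗2 =
  [6, 3]
  [5, 2]

Each entry (A^⊗2)_ij equals the minimum over all length-2 walks i = v_0 → v_1 → … → v_2 = j of Σ_t A[v_t][v_{t+1}]. For example, for (i, j) = (0, 1) we minimise over 2 possible intermediate vertex sequences; the minimum is 3, attained along the walk 0 → 1 → 1.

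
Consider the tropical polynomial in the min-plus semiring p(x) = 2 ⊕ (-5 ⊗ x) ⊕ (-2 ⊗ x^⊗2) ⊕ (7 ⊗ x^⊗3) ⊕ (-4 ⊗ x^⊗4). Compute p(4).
p(4) = -1

A tropical monomial a ⊗ x^⊗i evaluates to a + i · x. Evaluating each term at x = 4:
  Term 0 contributes 2 + 0 · 4 = 2
  Term 1 contributes -5 + 1 · 4 = -1
  Term 2 contributes -2 + 2 · 4 = 6
  Term 3 contributes 7 + 3 · 4 = 19
  Term 4 contributes -4 + 4 · 4 = 12
p(4) = ⊕ of these = min[2, -1, 6, 19, 12] = -1.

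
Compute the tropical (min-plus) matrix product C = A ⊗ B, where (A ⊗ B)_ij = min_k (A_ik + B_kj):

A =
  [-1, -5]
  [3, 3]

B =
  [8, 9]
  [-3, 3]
A ⊗ B =
  [-8, -2]
  [0, 6]

Apply the min-plus product entry-by-entry:
  C[0][0] = min over k of (A[0][0] + B[0][0] = -1 + 8 = 7, A[0][1] + B[1][0] = -5 + -3 = -8) = -8 (attained at k = 1)
  C[0][1] = min over k of (A[0][0] + B[0][1] = -1 + 9 = 8, A[0][1] + B[1][1] = -5 + 3 = -2) = -2 (attained at k = 1)
  C[1][0] = min over k of (A[1][0] + B[0][0] = 3 + 8 = 11, A[1][1] + B[1][0] = 3 + -3 = 0) = 0 (attained at k = 1)
  C[1][1] = min over k of (A[1][0] + B[0][1] = 3 + 9 = 12, A[1][1] + B[1][1] = 3 + 3 = 6) = 6 (attained at k = 1)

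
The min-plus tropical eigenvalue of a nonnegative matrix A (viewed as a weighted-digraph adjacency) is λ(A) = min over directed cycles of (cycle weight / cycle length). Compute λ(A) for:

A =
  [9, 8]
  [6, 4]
λ(A) = 4

Enumerate directed cycles and compute their means (weight / length). Sample:
  cycle 0 → 0: weight = 9, length = 1, mean = 9/1 ≈ 9.000
  cycle 1 → 1: weight = 4, length = 1, mean = 4/1 ≈ 4.000
  cycle 0 → 1 → 0: weight = 14, length = 2, mean = 14/2 ≈ 7.000
  cycle 1 → 0 → 1: weight = 14, length = 2, mean = 14/2 ≈ 7.000
Minimum mean = 4.000, attained e.g. along the cycle 1 → 1 with weight 4 and length 1. So λ(A) = 4/1 = 4.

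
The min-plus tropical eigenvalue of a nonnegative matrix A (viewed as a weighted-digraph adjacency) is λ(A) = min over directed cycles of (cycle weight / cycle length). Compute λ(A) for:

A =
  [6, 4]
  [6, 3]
λ(A) = 3

Enumerate directed cycles and compute their means (weight / length). Sample:
  cycle 0 → 0: weight = 6, length = 1, mean = 6/1 ≈ 6.000
  cycle 1 → 1: weight = 3, length = 1, mean = 3/1 ≈ 3.000
  cycle 0 → 1 → 0: weight = 10, length = 2, mean = 10/2 ≈ 5.000
  cycle 1 → 0 → 1: weight = 10, length = 2, mean = 10/2 ≈ 5.000
Minimum mean = 3.000, attained e.g. along the cycle 1 → 1 with weight 3 and length 1. So λ(A) = 3/1 = 3.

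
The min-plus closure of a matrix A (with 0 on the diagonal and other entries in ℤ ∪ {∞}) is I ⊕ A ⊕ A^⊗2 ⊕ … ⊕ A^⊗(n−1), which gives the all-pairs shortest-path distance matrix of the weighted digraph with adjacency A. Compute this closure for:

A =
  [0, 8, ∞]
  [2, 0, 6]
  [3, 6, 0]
Closure =
  [0, 8, 14]
  [2, 0, 6]
  [3, 6, 0]

This is the Floyd-Warshall all-pairs shortest-path computation. For each intermediate vertex k = 0, 1, …, 2, update dist[i][j] ← min(dist[i][j], dist[i][k] + dist[k][j]). The final matrix gives, for each (i, j), the minimum total weight of any directed path from i to j (possibly empty when i = j).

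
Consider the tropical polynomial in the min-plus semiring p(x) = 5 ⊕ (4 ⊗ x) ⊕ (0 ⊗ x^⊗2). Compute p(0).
p(0) = 0

A tropical monomial a ⊗ x^⊗i evaluates to a + i · x. Evaluating each term at x = 0:
  Term 0 contributes 5 + 0 · 0 = 5
  Term 1 contributes 4 + 1 · 0 = 4
  Term 2 contributes 0 + 2 · 0 = 0
p(0) = ⊕ of these = min[5, 4, 0] = 0.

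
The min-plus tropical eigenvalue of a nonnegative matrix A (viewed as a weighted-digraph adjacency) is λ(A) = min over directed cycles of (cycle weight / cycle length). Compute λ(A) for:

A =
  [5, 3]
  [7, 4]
λ(A) = 4

Enumerate directed cycles and compute their means (weight / length). Sample:
  cycle 0 → 0: weight = 5, length = 1, mean = 5/1 ≈ 5.000
  cycle 1 → 1: weight = 4, length = 1, mean = 4/1 ≈ 4.000
  cycle 0 → 1 → 0: weight = 10, length = 2, mean = 10/2 ≈ 5.000
  cycle 1 → 0 → 1: weight = 10, length = 2, mean = 10/2 ≈ 5.000
Minimum mean = 4.000, attained e.g. along the cycle 1 → 1 with weight 4 and length 1. So λ(A) = 4/1 = 4.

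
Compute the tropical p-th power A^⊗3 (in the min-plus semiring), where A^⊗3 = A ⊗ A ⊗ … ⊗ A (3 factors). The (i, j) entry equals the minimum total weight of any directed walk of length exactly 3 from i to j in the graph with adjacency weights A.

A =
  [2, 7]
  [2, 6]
A^⊗3 =
  [6, 11]
  [6, 11]

Each entry (A^⊗3)_ij equals the minimum over all length-3 walks i = v_0 → v_1 → … → v_3 = j of Σ_t A[v_t][v_{t+1}]. For example, for (i, j) = (0, 1) we minimise over 4 possible intermediate vertex sequences; the minimum is 11, attained along the walk 0 → 0 → 0 → 1.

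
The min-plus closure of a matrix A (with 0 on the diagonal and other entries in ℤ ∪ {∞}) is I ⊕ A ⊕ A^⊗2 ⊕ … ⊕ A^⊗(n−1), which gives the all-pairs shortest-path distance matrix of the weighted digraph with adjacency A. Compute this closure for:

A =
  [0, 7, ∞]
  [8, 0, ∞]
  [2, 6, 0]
Closure =
  [0, 7, ∞]
  [8, 0, ∞]
  [2, 6, 0]

This is the Floyd-Warshall all-pairs shortest-path computation. For each intermediate vertex k = 0, 1, …, 2, update dist[i][j] ← min(dist[i][j], dist[i][k] + dist[k][j]). The final matrix gives, for each (i, j), the minimum total weight of any directed path from i to j (possibly empty when i = j).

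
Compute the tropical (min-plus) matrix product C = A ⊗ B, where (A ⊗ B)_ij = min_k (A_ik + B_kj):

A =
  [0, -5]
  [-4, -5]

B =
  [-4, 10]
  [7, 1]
A ⊗ B =
  [-4, -4]
  [-8, -4]

Apply the min-plus product entry-by-entry:
  C[0][0] = min over k of (A[0][0] + B[0][0] = 0 + -4 = -4, A[0][1] + B[1][0] = -5 + 7 = 2) = -4 (attained at k = 0)
  C[0][1] = min over k of (A[0][0] + B[0][1] = 0 + 10 = 10, A[0][1] + B[1][1] = -5 + 1 = -4) = -4 (attained at k = 1)
  C[1][0] = min over k of (A[1][0] + B[0][0] = -4 + -4 = -8, A[1][1] + B[1][0] = -5 + 7 = 2) = -8 (attained at k = 0)
  C[1][1] = min over k of (A[1][0] + B[0][1] = -4 + 10 = 6, A[1][1] + B[1][1] = -5 + 1 = -4) = -4 (attained at k = 1)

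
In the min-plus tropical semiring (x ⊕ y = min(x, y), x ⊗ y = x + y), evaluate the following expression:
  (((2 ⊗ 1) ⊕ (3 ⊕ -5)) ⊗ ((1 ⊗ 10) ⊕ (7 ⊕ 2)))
(((2 ⊗ 1) ⊕ (3 ⊕ -5)) ⊗ ((1 ⊗ 10) ⊕ (7 ⊕ 2))) = -3

Expand innermost to outermost. Recall ⊕ takes the minimum of its arguments and ⊗ takes their sum. Working out the expression (((2 ⊗ 1) ⊕ (3 ⊕ -5)) ⊗ ((1 ⊗ 10) ⊕ (7 ⊕ 2))) gives -3.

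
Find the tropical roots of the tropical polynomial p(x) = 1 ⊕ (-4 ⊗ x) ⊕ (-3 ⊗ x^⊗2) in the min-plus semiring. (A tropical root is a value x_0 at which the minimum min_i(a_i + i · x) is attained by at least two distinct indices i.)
Roots: {-1, 5}

Each tropical root is a break point of the lower envelope of the lines y = a_i + i · x (there are 3 lines, with slopes 0, 1, ..., 2). Only the lines that attain the minimum somewhere contribute to roots; other lines are dominated. Here the surviving (envelope) indices are i = 2, i = 1, i = 0.
Intersections between consecutive envelope lines give the roots: for adjacent envelope indices i < j the intersection is x = (a_i − a_j) / (j − i). Reading off the sorted break points: {-1, 5}.
Verification: at each break x_0, at least two indices attain the minimum of min_i(a_i + i · x_0).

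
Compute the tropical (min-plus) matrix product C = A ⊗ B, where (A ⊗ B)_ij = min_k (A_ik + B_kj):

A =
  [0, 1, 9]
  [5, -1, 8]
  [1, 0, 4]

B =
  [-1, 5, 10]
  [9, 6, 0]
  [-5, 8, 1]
A ⊗ B =
  [-1, 5, 1]
  [3, 5, -1]
  [-1, 6, 0]

Apply the min-plus product entry-by-entry:
  C[0][0] = min over k of (A[0][0] + B[0][0] = 0 + -1 = -1, A[0][1] + B[1][0] = 1 + 9 = 10, A[0][2] + B[2][0] = 9 + -5 = 4) = -1 (attained at k = 0)
  C[0][1] = min over k of (A[0][0] + B[0][1] = 0 + 5 = 5, A[0][1] + B[1][1] = 1 + 6 = 7, A[0][2] + B[2][1] = 9 + 8 = 17) = 5 (attained at k = 0)
  C[0][2] = min over k of (A[0][0] + B[0][2] = 0 + 10 = 10, A[0][1] + B[1][2] = 1 + 0 = 1, A[0][2] + B[2][2] = 9 + 1 = 10) = 1 (attained at k = 1)
  C[1][0] = min over k of (A[1][0] + B[0][0] = 5 + -1 = 4, A[1][1] + B[1][0] = -1 + 9 = 8, A[1][2] + B[2][0] = 8 + -5 = 3) = 3 (attained at k = 2)
  C[1][1] = min over k of (A[1][0] + B[0][1] = 5 + 5 = 10, A[1][1] + B[1][1] = -1 + 6 = 5, A[1][2] + B[2][1] = 8 + 8 = 16) = 5 (attained at k = 1)
  C[1][2] = min over k of (A[1][0] + B[0][2] = 5 + 10 = 15, A[1][1] + B[1][2] = -1 + 0 = -1, A[1][2] + B[2][2] = 8 + 1 = 9) = -1 (attained at k = 1)
  C[2][0] = min over k of (A[2][0] + B[0][0] = 1 + -1 = 0, A[2][1] + B[1][0] = 0 + 9 = 9, A[2][2] + B[2][0] = 4 + -5 = -1) = -1 (attained at k = 2)
  C[2][1] = min over k of (A[2][0] + B[0][1] = 1 + 5 = 6, A[2][1] + B[1][1] = 0 + 6 = 6, A[2][2] + B[2][1] = 4 + 8 = 12) = 6 (attained at k = 0)
  C[2][2] = min over k of (A[2][0] + B[0][2] = 1 + 10 = 11, A[2][1] + B[1][2] = 0 + 0 = 0, A[2][2] + B[2][2] = 4 + 1 = 5) = 0 (attained at k = 1)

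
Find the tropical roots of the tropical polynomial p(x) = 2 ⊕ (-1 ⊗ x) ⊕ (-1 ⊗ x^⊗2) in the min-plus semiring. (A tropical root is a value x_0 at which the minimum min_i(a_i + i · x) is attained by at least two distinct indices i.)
Roots: {0, 3}

Each tropical root is a break point of the lower envelope of the lines y = a_i + i · x (there are 3 lines, with slopes 0, 1, ..., 2). Only the lines that attain the minimum somewhere contribute to roots; other lines are dominated. Here the surviving (envelope) indices are i = 2, i = 1, i = 0.
Intersections between consecutive envelope lines give the roots: for adjacent envelope indices i < j the intersection is x = (a_i − a_j) / (j − i). Reading off the sorted break points: {0, 3}.
Verification: at each break x_0, at least two indices attain the minimum of min_i(a_i + i · x_0).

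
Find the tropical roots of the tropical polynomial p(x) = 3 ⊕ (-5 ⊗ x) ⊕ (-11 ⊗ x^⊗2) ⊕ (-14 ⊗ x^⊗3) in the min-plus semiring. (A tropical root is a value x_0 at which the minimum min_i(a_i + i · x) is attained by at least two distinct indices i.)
Roots: {3, 6, 8}

Each tropical root is a break point of the lower envelope of the lines y = a_i + i · x (there are 4 lines, with slopes 0, 1, ..., 3). Only the lines that attain the minimum somewhere contribute to roots; other lines are dominated. Here the surviving (envelope) indices are i = 3, i = 2, i = 1, i = 0.
Intersections between consecutive envelope lines give the roots: for adjacent envelope indices i < j the intersection is x = (a_i − a_j) / (j − i). Reading off the sorted break points: {3, 6, 8}.
Verification: at each break x_0, at least two indices attain the minimum of min_i(a_i + i · x_0).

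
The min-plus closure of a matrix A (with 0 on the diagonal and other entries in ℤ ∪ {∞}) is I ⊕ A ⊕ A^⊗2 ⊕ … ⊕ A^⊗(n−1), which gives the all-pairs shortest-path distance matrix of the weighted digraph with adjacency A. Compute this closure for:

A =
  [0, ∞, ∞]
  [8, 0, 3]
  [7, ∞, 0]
Closure =
  [0, ∞, ∞]
  [8, 0, 3]
  [7, ∞, 0]

This is the Floyd-Warshall all-pairs shortest-path computation. For each intermediate vertex k = 0, 1, …, 2, update dist[i][j] ← min(dist[i][j], dist[i][k] + dist[k][j]). The final matrix gives, for each (i, j), the minimum total weight of any directed path from i to j (possibly empty when i = j).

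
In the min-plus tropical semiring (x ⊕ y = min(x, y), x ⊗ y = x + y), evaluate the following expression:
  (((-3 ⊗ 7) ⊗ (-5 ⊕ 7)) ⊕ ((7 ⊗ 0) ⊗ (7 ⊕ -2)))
(((-3 ⊗ 7) ⊗ (-5 ⊕ 7)) ⊕ ((7 ⊗ 0) ⊗ (7 ⊕ -2))) = -1

Expand innermost to outermost. Recall ⊕ takes the minimum of its arguments and ⊗ takes their sum. Working out the expression (((-3 ⊗ 7) ⊗ (-5 ⊕ 7)) ⊕ ((7 ⊗ 0) ⊗ (7 ⊕ -2))) gives -1.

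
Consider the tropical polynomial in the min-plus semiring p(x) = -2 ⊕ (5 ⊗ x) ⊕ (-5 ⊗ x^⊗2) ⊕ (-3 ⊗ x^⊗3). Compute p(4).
p(4) = -2

A tropical monomial a ⊗ x^⊗i evaluates to a + i · x. Evaluating each term at x = 4:
  Term 0 contributes -2 + 0 · 4 = -2
  Term 1 contributes 5 + 1 · 4 = 9
  Term 2 contributes -5 + 2 · 4 = 3
  Term 3 contributes -3 + 3 · 4 = 9
p(4) = ⊕ of these = min[-2, 9, 3, 9] = -2.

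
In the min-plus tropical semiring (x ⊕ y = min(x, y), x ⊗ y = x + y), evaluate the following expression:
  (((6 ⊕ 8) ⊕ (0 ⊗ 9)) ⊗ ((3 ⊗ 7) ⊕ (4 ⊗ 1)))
(((6 ⊕ 8) ⊕ (0 ⊗ 9)) ⊗ ((3 ⊗ 7) ⊕ (4 ⊗ 1))) = 11

Expand innermost to outermost. Recall ⊕ takes the minimum of its arguments and ⊗ takes their sum. Working out the expression (((6 ⊕ 8) ⊕ (0 ⊗ 9)) ⊗ ((3 ⊗ 7) ⊕ (4 ⊗ 1))) gives 11.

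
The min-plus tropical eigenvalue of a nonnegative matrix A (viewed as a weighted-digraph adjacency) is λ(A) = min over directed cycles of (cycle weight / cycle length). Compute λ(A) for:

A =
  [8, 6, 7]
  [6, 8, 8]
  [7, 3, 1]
λ(A) = 1

Enumerate directed cycles and compute their means (weight / length). Sample:
  cycle 0 → 0: weight = 8, length = 1, mean = 8/1 ≈ 8.000
  cycle 1 → 1: weight = 8, length = 1, mean = 8/1 ≈ 8.000
  cycle 2 → 2: weight = 1, length = 1, mean = 1/1 ≈ 1.000
  cycle 0 → 1 → 0: weight = 12, length = 2, mean = 12/2 ≈ 6.000
  cycle 0 → 2 → 0: weight = 14, length = 2, mean = 14/2 ≈ 7.000
  cycle 1 → 0 → 1: weight = 12, length = 2, mean = 12/2 ≈ 6.000
Minimum mean = 1.000, attained e.g. along the cycle 2 → 2 with weight 1 and length 1. So λ(A) = 1/1 = 1.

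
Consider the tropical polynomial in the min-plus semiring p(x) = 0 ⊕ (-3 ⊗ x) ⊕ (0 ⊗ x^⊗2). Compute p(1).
p(1) = -2

A tropical monomial a ⊗ x^⊗i evaluates to a + i · x. Evaluating each term at x = 1:
  Term 0 contributes 0 + 0 · 1 = 0
  Term 1 contributes -3 + 1 · 1 = -2
  Term 2 contributes 0 + 2 · 1 = 2
p(1) = ⊕ of these = min[0, -2, 2] = -2.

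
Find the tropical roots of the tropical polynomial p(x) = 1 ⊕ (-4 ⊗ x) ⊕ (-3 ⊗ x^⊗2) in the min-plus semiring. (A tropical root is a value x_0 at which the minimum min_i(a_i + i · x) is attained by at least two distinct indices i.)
Roots: {-1, 5}

Each tropical root is a break point of the lower envelope of the lines y = a_i + i · x (there are 3 lines, with slopes 0, 1, ..., 2). Only the lines that attain the minimum somewhere contribute to roots; other lines are dominated. Here the surviving (envelope) indices are i = 2, i = 1, i = 0.
Intersections between consecutive envelope lines give the roots: for adjacent envelope indices i < j the intersection is x = (a_i − a_j) / (j − i). Reading off the sorted break points: {-1, 5}.
Verification: at each break x_0, at least two indices attain the minimum of min_i(a_i + i · x_0).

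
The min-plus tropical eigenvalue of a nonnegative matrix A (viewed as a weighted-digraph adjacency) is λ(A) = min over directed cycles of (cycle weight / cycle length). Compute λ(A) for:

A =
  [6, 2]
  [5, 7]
λ(A) = 7/2

Enumerate directed cycles and compute their means (weight / length). Sample:
  cycle 0 → 0: weight = 6, length = 1, mean = 6/1 ≈ 6.000
  cycle 1 → 1: weight = 7, length = 1, mean = 7/1 ≈ 7.000
  cycle 0 → 1 → 0: weight = 7, length = 2, mean = 7/2 ≈ 3.500
  cycle 1 → 0 → 1: weight = 7, length = 2, mean = 7/2 ≈ 3.500
Minimum mean = 3.500, attained e.g. along the cycle 0 → 1 → 0 with weight 7 and length 2. So λ(A) = 7/2 = 7/2.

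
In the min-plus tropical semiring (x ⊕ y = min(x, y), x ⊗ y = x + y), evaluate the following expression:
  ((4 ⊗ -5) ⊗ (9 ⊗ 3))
((4 ⊗ -5) ⊗ (9 ⊗ 3)) = 11

Expand innermost to outermost. Recall ⊕ takes the minimum of its arguments and ⊗ takes their sum. Working out the expression ((4 ⊗ -5) ⊗ (9 ⊗ 3)) gives 11.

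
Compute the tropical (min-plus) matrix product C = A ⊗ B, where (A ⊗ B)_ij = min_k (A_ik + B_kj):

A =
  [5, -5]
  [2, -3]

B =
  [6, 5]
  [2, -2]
A ⊗ B =
  [-3, -7]
  [-1, -5]

Apply the min-plus product entry-by-entry:
  C[0][0] = min over k of (A[0][0] + B[0][0] = 5 + 6 = 11, A[0][1] + B[1][0] = -5 + 2 = -3) = -3 (attained at k = 1)
  C[0][1] = min over k of (A[0][0] + B[0][1] = 5 + 5 = 10, A[0][1] + B[1][1] = -5 + -2 = -7) = -7 (attained at k = 1)
  C[1][0] = min over k of (A[1][0] + B[0][0] = 2 + 6 = 8, A[1][1] + B[1][0] = -3 + 2 = -1) = -1 (attained at k = 1)
  C[1][1] = min over k of (A[1][0] + B[0][1] = 2 + 5 = 7, A[1][1] + B[1][1] = -3 + -2 = -5) = -5 (attained at k = 1)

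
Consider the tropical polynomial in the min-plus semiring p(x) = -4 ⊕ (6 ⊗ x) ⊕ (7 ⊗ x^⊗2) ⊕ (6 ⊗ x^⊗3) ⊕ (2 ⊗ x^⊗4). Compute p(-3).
p(-3) = -10

A tropical monomial a ⊗ x^⊗i evaluates to a + i · x. Evaluating each term at x = -3:
  Term 0 contributes -4 + 0 · -3 = -4
  Term 1 contributes 6 + 1 · -3 = 3
  Term 2 contributes 7 + 2 · -3 = 1
  Term 3 contributes 6 + 3 · -3 = -3
  Term 4 contributes 2 + 4 · -3 = -10
p(-3) = ⊕ of these = min[-4, 3, 1, -3, -10] = -10.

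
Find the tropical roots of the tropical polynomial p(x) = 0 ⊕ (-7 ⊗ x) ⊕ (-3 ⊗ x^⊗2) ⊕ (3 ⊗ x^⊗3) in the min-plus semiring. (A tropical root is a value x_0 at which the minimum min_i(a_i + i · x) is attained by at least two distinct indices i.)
Roots: {-6, -4, 7}

Each tropical root is a break point of the lower envelope of the lines y = a_i + i · x (there are 4 lines, with slopes 0, 1, ..., 3). Only the lines that attain the minimum somewhere contribute to roots; other lines are dominated. Here the surviving (envelope) indices are i = 3, i = 2, i = 1, i = 0.
Intersections between consecutive envelope lines give the roots: for adjacent envelope indices i < j the intersection is x = (a_i − a_j) / (j − i). Reading off the sorted break points: {-6, -4, 7}.
Verification: at each break x_0, at least two indices attain the minimum of min_i(a_i + i · x_0).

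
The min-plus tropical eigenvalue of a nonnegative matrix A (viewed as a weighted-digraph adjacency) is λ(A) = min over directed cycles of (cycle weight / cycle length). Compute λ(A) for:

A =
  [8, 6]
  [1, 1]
λ(A) = 1

Enumerate directed cycles and compute their means (weight / length). Sample:
  cycle 0 → 0: weight = 8, length = 1, mean = 8/1 ≈ 8.000
  cycle 1 → 1: weight = 1, length = 1, mean = 1/1 ≈ 1.000
  cycle 0 → 1 → 0: weight = 7, length = 2, mean = 7/2 ≈ 3.500
  cycle 1 → 0 → 1: weight = 7, length = 2, mean = 7/2 ≈ 3.500
Minimum mean = 1.000, attained e.g. along the cycle 1 → 1 with weight 1 and length 1. So λ(A) = 1/1 = 1.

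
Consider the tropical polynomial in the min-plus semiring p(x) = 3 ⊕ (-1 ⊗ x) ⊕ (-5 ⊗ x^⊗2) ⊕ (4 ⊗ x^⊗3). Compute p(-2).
p(-2) = -9

A tropical monomial a ⊗ x^⊗i evaluates to a + i · x. Evaluating each term at x = -2:
  Term 0 contributes 3 + 0 · -2 = 3
  Term 1 contributes -1 + 1 · -2 = -3
  Term 2 contributes -5 + 2 · -2 = -9
  Term 3 contributes 4 + 3 · -2 = -2
p(-2) = ⊕ of these = min[3, -3, -9, -2] = -9.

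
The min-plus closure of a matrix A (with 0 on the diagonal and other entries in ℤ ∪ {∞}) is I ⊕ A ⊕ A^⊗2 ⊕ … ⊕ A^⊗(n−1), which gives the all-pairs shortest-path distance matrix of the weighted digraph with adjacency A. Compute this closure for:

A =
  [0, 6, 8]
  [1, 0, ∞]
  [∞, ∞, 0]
Closure =
  [0, 6, 8]
  [1, 0, 9]
  [∞, ∞, 0]

This is the Floyd-Warshall all-pairs shortest-path computation. For each intermediate vertex k = 0, 1, …, 2, update dist[i][j] ← min(dist[i][j], dist[i][k] + dist[k][j]). The final matrix gives, for each (i, j), the minimum total weight of any directed path from i to j (possibly empty when i = j).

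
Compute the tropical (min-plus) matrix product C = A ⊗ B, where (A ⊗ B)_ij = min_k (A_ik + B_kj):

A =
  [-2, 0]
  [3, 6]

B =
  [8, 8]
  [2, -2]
A ⊗ B =
  [2, -2]
  [8, 4]

Apply the min-plus product entry-by-entry:
  C[0][0] = min over k of (A[0][0] + B[0][0] = -2 + 8 = 6, A[0][1] + B[1][0] = 0 + 2 = 2) = 2 (attained at k = 1)
  C[0][1] = min over k of (A[0][0] + B[0][1] = -2 + 8 = 6, A[0][1] + B[1][1] = 0 + -2 = -2) = -2 (attained at k = 1)
  C[1][0] = min over k of (A[1][0] + B[0][0] = 3 + 8 = 11, A[1][1] + B[1][0] = 6 + 2 = 8) = 8 (attained at k = 1)
  C[1][1] = min over k of (A[1][0] + B[0][1] = 3 + 8 = 11, A[1][1] + B[1][1] = 6 + -2 = 4) = 4 (attained at k = 1)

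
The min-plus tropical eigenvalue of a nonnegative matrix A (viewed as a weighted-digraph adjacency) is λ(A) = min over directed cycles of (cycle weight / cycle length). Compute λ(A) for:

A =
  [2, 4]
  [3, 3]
λ(A) = 2

Enumerate directed cycles and compute their means (weight / length). Sample:
  cycle 0 → 0: weight = 2, length = 1, mean = 2/1 ≈ 2.000
  cycle 1 → 1: weight = 3, length = 1, mean = 3/1 ≈ 3.000
  cycle 0 → 1 → 0: weight = 7, length = 2, mean = 7/2 ≈ 3.500
  cycle 1 → 0 → 1: weight = 7, length = 2, mean = 7/2 ≈ 3.500
Minimum mean = 2.000, attained e.g. along the cycle 0 → 0 with weight 2 and length 1. So λ(A) = 2/1 = 2.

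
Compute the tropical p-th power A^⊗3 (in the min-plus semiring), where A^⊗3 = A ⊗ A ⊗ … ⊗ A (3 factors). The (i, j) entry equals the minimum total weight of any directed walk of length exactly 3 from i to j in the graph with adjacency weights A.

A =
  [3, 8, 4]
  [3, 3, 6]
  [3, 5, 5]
A^⊗3 =
  [9, 12, 10]
  [9, 9, 10]
  [9, 11, 10]

Each entry (A^⊗3)_ij equals the minimum over all length-3 walks i = v_0 → v_1 → … → v_3 = j of Σ_t A[v_t][v_{t+1}]. For example, for (i, j) = (0, 2) we minimise over 9 possible intermediate vertex sequences; the minimum is 10, attained along the walk 0 → 0 → 0 → 2.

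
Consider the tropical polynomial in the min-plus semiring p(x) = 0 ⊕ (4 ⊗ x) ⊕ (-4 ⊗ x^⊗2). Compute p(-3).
p(-3) = -10

A tropical monomial a ⊗ x^⊗i evaluates to a + i · x. Evaluating each term at x = -3:
  Term 0 contributes 0 + 0 · -3 = 0
  Term 1 contributes 4 + 1 · -3 = 1
  Term 2 contributes -4 + 2 · -3 = -10
p(-3) = ⊕ of these = min[0, 1, -10] = -10.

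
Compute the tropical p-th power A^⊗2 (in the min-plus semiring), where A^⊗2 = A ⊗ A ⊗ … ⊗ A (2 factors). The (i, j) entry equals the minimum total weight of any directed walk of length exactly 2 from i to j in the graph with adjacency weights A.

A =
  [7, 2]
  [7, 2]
A^⊗2 =
  [9, 4]
  [9, 4]

Each entry (A^⊗2)_ij equals the minimum over all length-2 walks i = v_0 → v_1 → … → v_2 = j of Σ_t A[v_t][v_{t+1}]. For example, for (i, j) = (0, 1) we minimise over 2 possible intermediate vertex sequences; the minimum is 4, attained along the walk 0 → 1 → 1.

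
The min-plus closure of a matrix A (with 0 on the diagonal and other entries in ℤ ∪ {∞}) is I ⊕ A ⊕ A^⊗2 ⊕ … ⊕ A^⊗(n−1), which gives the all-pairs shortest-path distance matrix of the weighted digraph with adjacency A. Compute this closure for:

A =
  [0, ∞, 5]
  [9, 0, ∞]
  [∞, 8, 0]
Closure =
  [0, 13, 5]
  [9, 0, 14]
  [17, 8, 0]

This is the Floyd-Warshall all-pairs shortest-path computation. For each intermediate vertex k = 0, 1, …, 2, update dist[i][j] ← min(dist[i][j], dist[i][k] + dist[k][j]). The final matrix gives, for each (i, j), the minimum total weight of any directed path from i to j (possibly empty when i = j).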